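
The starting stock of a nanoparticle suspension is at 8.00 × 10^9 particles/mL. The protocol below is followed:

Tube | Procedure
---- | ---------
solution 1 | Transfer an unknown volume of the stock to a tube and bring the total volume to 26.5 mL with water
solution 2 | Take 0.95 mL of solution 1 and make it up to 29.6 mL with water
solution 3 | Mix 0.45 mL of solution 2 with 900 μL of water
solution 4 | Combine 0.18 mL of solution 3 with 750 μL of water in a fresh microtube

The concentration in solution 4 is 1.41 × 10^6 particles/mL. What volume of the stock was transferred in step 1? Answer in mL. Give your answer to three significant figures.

Step 1: v brought to 26.5 mL → factor = 26.5 mL/v
Step 2: 0.95 mL brought to 29.6 mL → factor 29.6/0.95 = 31.158
Step 3: 0.45 mL + 900 μL = 1.35 mL total → factor 1.35/0.45 = 3
Step 4: 0.18 mL + 750 μL = 0.93 mL total → factor 0.93/0.18 = 5.1667
Product of known-step factors = 482.95
Overall factor = 8.00 × 10^9 particles/mL / (1.41 × 10^6 particles/mL) = 5673.8
Step-1 factor = 5673.8 / 482.95 = 11.748
v = 26.5 mL / 11.748 = 2.26 mL

2.26 mL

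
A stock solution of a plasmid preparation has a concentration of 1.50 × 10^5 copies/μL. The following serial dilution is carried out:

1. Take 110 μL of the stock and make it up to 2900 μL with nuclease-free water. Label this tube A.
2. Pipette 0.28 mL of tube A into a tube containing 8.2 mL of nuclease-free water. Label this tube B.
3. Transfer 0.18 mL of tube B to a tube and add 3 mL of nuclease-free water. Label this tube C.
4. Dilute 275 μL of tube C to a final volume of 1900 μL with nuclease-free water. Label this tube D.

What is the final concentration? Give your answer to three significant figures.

1.54 copies/μL

Step 1: 110 μL brought to 2900 μL → factor 2900/110 = 26.364
Step 2: 0.28 mL + 8.2 mL = 8.48 mL total → factor 8.48/0.28 = 30.286
Step 3: 0.18 mL + 3 mL = 3.18 mL total → factor 3.18/0.18 = 17.667
Step 4: 275 μL brought to 1900 μL → factor 1900/275 = 6.9091
Overall dilution factor = 26.364 × 30.286 × 17.667 × 6.9091 = 97458
Final = 1.50 × 10^5 copies/μL / 97458 = 1.54 copies/μL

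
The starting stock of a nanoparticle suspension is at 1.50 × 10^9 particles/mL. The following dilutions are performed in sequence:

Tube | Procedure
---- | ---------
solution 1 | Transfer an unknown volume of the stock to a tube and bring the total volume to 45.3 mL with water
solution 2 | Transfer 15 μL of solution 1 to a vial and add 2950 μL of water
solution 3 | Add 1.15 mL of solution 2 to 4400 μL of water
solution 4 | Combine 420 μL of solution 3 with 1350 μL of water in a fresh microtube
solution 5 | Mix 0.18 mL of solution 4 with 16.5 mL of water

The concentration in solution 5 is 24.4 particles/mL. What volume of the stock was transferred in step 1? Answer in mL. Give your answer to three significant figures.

Step 1: v brought to 45.3 mL → factor = 45.3 mL/v
Step 2: 15 μL + 2950 μL = 2965 μL total → factor 2965/15 = 197.67
Step 3: 1.15 mL + 4400 μL = 5.55 mL total → factor 5.55/1.15 = 4.8261
Step 4: 420 μL + 1350 μL = 1770 μL total → factor 1770/420 = 4.2143
Step 5: 0.18 mL + 16.5 mL = 16.68 mL total → factor 16.68/0.18 = 92.667
Product of known-step factors = 3.7254 × 10^5
Overall factor = 1.50 × 10^9 particles/mL / (24.4 particles/mL) = 6.1475 × 10^7
Step-1 factor = 6.1475 × 10^7 / 3.7254 × 10^5 = 165.02
v = 45.3 mL / 165.02 = 0.275 mL

0.275 mL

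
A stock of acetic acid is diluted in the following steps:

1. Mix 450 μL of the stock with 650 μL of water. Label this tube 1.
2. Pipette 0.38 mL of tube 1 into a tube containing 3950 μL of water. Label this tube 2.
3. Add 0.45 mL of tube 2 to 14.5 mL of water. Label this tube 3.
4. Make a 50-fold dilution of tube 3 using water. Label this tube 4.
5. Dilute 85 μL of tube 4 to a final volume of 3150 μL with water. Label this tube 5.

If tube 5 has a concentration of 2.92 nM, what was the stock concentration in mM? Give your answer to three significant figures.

5.01 mM

Step 1: 450 μL + 650 μL = 1100 μL total → factor 1100/450 = 2.4444
Step 2: 0.38 mL + 3950 μL = 4.33 mL total → factor 4.33/0.38 = 11.395
Step 3: 0.45 mL + 14.5 mL = 14.95 mL total → factor 14.95/0.45 = 33.222
Step 4: 50-fold → factor 50
Step 5: 85 μL brought to 3150 μL → factor 3150/85 = 37.059
Overall dilution factor = 2.4444 × 11.395 × 33.222 × 50 × 37.059 = 1.7146 × 10^6
Stock = 2.92 nM × 1.7146 × 10^6 = 5.007 × 10^6 nM = 5.01 mM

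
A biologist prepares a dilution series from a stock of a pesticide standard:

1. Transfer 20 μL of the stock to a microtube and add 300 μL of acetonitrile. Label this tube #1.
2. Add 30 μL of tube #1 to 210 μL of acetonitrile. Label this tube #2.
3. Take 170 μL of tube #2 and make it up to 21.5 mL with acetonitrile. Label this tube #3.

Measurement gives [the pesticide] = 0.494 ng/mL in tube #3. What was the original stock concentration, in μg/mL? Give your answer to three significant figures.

8.00 μg/mL

Step 1: 20 μL + 300 μL = 320 μL total → factor 320/20 = 16
Step 2: 30 μL + 210 μL = 240 μL total → factor 240/30 = 8
Step 3: 170 μL brought to 21.5 mL → factor 21500/170 = 126.47
Overall dilution factor = 16 × 8 × 126.47 = 16188
Stock = 0.494 ng/mL × 16188 = 7997 ng/mL = 8.00 μg/mL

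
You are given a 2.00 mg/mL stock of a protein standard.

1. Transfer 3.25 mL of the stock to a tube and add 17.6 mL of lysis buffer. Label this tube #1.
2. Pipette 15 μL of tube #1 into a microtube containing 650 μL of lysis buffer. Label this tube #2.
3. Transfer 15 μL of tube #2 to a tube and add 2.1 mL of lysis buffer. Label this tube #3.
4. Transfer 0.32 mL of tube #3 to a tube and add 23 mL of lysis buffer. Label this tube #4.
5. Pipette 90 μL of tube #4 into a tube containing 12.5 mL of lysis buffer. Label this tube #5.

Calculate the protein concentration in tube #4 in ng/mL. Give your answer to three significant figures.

Step 1: 3.25 mL + 17.6 mL = 20.85 mL total → factor 20.85/3.25 = 6.4154
Step 2: 15 μL + 650 μL = 665 μL total → factor 665/15 = 44.333
Step 3: 15 μL + 2.1 mL = 2115 μL total → factor 2115/15 = 141
Step 4: 0.32 mL + 23 mL = 23.32 mL total → factor 23.32/0.32 = 72.875
Dilution factor through tube #4 = 6.4154 × 44.333 × 141 × 72.875 = 2.9225 × 10^6
[tube #4] = 2.00 mg/mL / 2.9225 × 10^6 = 6.844 × 10^-7 mg/mL = 0.684 ng/mL

0.684 ng/mL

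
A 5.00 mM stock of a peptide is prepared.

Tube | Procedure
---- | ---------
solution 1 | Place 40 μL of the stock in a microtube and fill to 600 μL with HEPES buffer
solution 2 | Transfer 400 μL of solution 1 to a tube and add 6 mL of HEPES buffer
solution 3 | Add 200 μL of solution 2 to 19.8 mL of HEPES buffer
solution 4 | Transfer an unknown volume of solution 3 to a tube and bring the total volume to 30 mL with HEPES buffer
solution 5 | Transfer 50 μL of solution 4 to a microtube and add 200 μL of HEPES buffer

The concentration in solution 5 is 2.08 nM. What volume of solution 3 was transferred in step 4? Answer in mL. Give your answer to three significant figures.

Step 1: 40 μL brought to 600 μL → factor 600/40 = 15
Step 2: 400 μL + 6 mL = 6400 μL total → factor 6400/400 = 16
Step 3: 200 μL + 19.8 mL = 20000 μL total → factor 20000/200 = 100
Step 4: v brought to 30 mL → factor = 30 mL/v
Step 5: 50 μL + 200 μL = 250 μL total → factor 250/50 = 5
Product of known-step factors = 1.2 × 10^5
Overall factor = 5.00 mM / (2.08 nM) = 2.4038 × 10^6
Step-4 factor = 2.4038 × 10^6 / 1.2 × 10^5 = 20.032
v = 30 mL / 20.032 = 1.50 mL

1.50 mL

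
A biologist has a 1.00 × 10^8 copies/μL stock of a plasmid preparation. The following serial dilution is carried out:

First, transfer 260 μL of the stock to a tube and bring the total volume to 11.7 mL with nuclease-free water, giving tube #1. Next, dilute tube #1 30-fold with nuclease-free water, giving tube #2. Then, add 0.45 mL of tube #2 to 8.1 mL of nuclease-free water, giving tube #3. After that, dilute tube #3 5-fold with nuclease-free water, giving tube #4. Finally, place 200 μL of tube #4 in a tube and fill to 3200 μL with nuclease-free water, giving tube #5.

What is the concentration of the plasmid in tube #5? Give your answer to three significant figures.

48.7 copies/μL

Step 1: 260 μL brought to 11.7 mL → factor 11700/260 = 45
Step 2: 30-fold → factor 30
Step 3: 0.45 mL + 8.1 mL = 8.55 mL total → factor 8.55/0.45 = 19
Step 4: 5-fold → factor 5
Step 5: 200 μL brought to 3200 μL → factor 3200/200 = 16
Overall dilution factor = 45 × 30 × 19 × 5 × 16 = 2.052 × 10^6
Final = 1.00 × 10^8 copies/μL / 2.052 × 10^6 = 48.7 copies/μL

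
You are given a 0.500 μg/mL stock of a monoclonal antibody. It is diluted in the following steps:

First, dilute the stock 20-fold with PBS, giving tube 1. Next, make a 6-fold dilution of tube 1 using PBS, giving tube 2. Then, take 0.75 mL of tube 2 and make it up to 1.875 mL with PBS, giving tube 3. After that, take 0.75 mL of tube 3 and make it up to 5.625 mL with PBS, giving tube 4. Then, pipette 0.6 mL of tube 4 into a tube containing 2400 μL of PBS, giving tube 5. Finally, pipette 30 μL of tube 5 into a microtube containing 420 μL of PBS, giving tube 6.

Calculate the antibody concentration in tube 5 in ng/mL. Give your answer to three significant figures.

0.0444 ng/mL

Step 1: 20-fold → factor 20
Step 2: 6-fold → factor 6
Step 3: 0.75 mL brought to 1.875 mL → factor 1.875/0.75 = 2.5
Step 4: 0.75 mL brought to 5.625 mL → factor 5.625/0.75 = 7.5
Step 5: 0.6 mL + 2400 μL = 3 mL total → factor 3/0.6 = 5
Dilution factor through tube 5 = 20 × 6 × 2.5 × 7.5 × 5 = 11250
[tube 5] = 0.500 μg/mL / 11250 = 4.444 × 10^-5 μg/mL = 0.0444 ng/mL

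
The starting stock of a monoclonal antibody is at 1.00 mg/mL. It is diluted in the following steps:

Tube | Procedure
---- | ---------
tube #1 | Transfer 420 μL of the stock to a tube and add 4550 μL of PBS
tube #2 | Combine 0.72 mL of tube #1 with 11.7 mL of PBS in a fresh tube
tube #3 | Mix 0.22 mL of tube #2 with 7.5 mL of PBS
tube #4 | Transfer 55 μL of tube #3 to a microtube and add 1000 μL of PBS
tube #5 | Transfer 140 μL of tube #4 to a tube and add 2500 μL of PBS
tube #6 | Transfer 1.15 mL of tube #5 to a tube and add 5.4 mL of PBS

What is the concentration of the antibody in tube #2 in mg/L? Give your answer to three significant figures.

Step 1: 420 μL + 4550 μL = 4970 μL total → factor 4970/420 = 11.833
Step 2: 0.72 mL + 11.7 mL = 12.42 mL total → factor 12.42/0.72 = 17.25
Dilution factor through tube #2 = 11.833 × 17.25 = 204.12
[tube #2] = 1.00 mg/mL / 204.12 = 0.004899 mg/mL = 4.90 mg/L

4.90 mg/L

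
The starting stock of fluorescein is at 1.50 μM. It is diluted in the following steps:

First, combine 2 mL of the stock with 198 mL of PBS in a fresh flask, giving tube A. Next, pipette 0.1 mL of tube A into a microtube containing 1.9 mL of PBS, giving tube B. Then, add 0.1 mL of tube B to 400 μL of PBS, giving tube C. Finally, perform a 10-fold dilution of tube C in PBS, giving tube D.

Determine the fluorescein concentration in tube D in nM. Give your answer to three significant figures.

0.0150 nM

Step 1: 2 mL + 198 mL = 200 mL total → factor 200/2 = 100
Step 2: 0.1 mL + 1.9 mL = 2 mL total → factor 2/0.1 = 20
Step 3: 0.1 mL + 400 μL = 0.5 mL total → factor 0.5/0.1 = 5
Step 4: 10-fold → factor 10
Overall dilution factor = 100 × 20 × 5 × 10 = 1 × 10^5
Final = 1.50 μM / 1 × 10^5 = 1.500 × 10^-5 μM = 0.0150 nM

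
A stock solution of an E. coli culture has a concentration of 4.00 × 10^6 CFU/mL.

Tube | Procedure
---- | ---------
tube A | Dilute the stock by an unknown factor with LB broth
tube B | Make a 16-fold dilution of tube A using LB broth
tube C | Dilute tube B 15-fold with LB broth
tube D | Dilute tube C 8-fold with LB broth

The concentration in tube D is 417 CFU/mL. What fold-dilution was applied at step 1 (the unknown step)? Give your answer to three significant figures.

Step 1: unknown factor x
Step 2: 16-fold → factor 16
Step 3: 15-fold → factor 15
Step 4: 8-fold → factor 8
Product of known-step factors = 1920
Overall factor = 4.00 × 10^6 CFU/mL / (417 CFU/mL) = 9592.3
x = 9592.3 / 1920 = 5.00

5.00-fold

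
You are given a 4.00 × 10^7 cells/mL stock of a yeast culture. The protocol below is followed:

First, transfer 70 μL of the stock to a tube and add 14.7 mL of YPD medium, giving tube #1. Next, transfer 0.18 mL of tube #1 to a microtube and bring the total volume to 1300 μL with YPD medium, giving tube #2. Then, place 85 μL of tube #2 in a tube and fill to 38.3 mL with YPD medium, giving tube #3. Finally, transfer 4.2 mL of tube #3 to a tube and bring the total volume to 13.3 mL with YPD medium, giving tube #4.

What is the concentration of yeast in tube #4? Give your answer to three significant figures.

18.4 cells/mL

Step 1: 70 μL + 14.7 mL = 14770 μL total → factor 14770/70 = 211
Step 2: 0.18 mL brought to 1300 μL → factor 1.3/0.18 = 7.2222
Step 3: 85 μL brought to 38.3 mL → factor 38300/85 = 450.59
Step 4: 4.2 mL brought to 13.3 mL → factor 13.3/4.2 = 3.1667
Overall dilution factor = 211 × 7.2222 × 450.59 × 3.1667 = 2.1744 × 10^6
Final = 4.00 × 10^7 cells/mL / 2.1744 × 10^6 = 18.4 cells/mL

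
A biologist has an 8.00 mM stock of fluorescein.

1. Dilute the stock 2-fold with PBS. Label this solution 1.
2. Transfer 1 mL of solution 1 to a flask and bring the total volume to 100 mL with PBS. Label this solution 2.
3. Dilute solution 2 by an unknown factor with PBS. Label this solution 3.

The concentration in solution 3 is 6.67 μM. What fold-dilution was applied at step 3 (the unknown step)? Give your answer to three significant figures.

6.00-fold

Step 1: 2-fold → factor 2
Step 2: 1 mL brought to 100 mL → factor 100/1 = 100
Step 3: unknown factor x
Product of known-step factors = 200
Overall factor = 8.00 mM / (6.67 μM) = 1199.4
x = 1199.4 / 200 = 6.00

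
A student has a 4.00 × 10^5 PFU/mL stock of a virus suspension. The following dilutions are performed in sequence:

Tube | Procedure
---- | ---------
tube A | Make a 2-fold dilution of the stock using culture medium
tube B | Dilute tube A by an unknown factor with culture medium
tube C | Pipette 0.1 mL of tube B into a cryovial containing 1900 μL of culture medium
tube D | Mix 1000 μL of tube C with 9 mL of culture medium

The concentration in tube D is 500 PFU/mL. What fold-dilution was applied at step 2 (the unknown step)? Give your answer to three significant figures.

Step 1: 2-fold → factor 2
Step 2: unknown factor x
Step 3: 0.1 mL + 1900 μL = 2 mL total → factor 2/0.1 = 20
Step 4: 1000 μL + 9 mL = 10000 μL total → factor 10000/1000 = 10
Product of known-step factors = 400
Overall factor = 4.00 × 10^5 PFU/mL / (500 PFU/mL) = 800
x = 800 / 400 = 2.00

2.00-fold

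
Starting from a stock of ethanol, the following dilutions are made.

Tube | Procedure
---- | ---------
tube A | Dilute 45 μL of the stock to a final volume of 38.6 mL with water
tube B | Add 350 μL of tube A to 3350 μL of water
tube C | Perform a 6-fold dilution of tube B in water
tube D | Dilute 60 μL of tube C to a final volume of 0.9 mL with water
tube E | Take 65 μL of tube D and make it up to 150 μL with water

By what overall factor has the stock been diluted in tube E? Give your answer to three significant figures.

1.88 × 10^6

Step 1: 45 μL brought to 38.6 mL → factor 38600/45 = 857.78
Step 2: 350 μL + 3350 μL = 3700 μL total → factor 3700/350 = 10.571
Step 3: 6-fold → factor 6
Step 4: 60 μL brought to 0.9 mL → factor 900/60 = 15
Step 5: 65 μL brought to 150 μL → factor 150/65 = 2.3077
Overall dilution factor = 857.78 × 10.571 × 6 × 15 × 2.3077 = 1.8833 × 10^6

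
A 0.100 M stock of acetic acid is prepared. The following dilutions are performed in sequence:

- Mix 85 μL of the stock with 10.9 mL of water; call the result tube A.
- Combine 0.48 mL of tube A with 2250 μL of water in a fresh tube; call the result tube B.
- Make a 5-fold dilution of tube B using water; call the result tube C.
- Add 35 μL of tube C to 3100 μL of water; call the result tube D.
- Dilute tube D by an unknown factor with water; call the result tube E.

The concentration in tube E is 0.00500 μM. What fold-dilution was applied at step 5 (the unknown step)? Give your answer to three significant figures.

Step 1: 85 μL + 10.9 mL = 10985 μL total → factor 10985/85 = 129.24
Step 2: 0.48 mL + 2250 μL = 2.73 mL total → factor 2.73/0.48 = 5.6875
Step 3: 5-fold → factor 5
Step 4: 35 μL + 3100 μL = 3135 μL total → factor 3135/35 = 89.571
Step 5: unknown factor x
Product of known-step factors = 3.2919 × 10^5
Overall factor = 0.100 M / (0.00500 μM) = 2 × 10^7
x = 2 × 10^7 / 3.2919 × 10^5 = 60.8

60.8-fold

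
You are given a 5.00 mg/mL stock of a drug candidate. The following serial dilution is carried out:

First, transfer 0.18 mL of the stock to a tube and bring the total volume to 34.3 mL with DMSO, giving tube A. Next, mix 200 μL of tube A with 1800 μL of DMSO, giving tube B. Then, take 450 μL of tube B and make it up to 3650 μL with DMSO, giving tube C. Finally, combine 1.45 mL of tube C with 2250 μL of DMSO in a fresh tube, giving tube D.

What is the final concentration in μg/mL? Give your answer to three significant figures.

Step 1: 0.18 mL brought to 34.3 mL → factor 34.3/0.18 = 190.56
Step 2: 200 μL + 1800 μL = 2000 μL total → factor 2000/200 = 10
Step 3: 450 μL brought to 3650 μL → factor 3650/450 = 8.1111
Step 4: 1.45 mL + 2250 μL = 3.7 mL total → factor 3.7/1.45 = 2.5517
Overall dilution factor = 190.56 × 10 × 8.1111 × 2.5517 = 39440
Final = 5.00 mg/mL / 39440 = 0.0001268 mg/mL = 0.127 μg/mL

0.127 μg/mL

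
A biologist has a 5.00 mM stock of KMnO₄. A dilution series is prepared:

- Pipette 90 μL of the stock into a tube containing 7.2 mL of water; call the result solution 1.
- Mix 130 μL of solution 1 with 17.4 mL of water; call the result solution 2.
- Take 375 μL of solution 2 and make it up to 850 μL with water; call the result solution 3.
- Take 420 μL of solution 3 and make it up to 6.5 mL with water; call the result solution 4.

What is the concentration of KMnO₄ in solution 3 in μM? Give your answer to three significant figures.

Step 1: 90 μL + 7.2 mL = 7290 μL total → factor 7290/90 = 81
Step 2: 130 μL + 17.4 mL = 17530 μL total → factor 17530/130 = 134.85
Step 3: 375 μL brought to 850 μL → factor 850/375 = 2.2667
Dilution factor through solution 3 = 81 × 134.85 × 2.2667 = 24758
[solution 3] = 5.00 mM / 24758 = 0.0002020 mM = 0.202 μM

0.202 μM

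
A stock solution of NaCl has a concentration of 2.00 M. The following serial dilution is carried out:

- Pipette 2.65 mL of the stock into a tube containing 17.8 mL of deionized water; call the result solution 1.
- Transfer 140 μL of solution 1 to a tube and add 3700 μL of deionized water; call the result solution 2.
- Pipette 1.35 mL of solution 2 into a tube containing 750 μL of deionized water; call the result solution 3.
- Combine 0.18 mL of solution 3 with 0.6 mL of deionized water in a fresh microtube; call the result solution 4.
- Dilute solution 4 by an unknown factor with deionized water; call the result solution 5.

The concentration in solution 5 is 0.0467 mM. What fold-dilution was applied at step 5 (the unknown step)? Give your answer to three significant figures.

30.0-fold

Step 1: 2.65 mL + 17.8 mL = 20.45 mL total → factor 20.45/2.65 = 7.717
Step 2: 140 μL + 3700 μL = 3840 μL total → factor 3840/140 = 27.429
Step 3: 1.35 mL + 750 μL = 2.1 mL total → factor 2.1/1.35 = 1.5556
Step 4: 0.18 mL + 0.6 mL = 0.78 mL total → factor 0.78/0.18 = 4.3333
Step 5: unknown factor x
Product of known-step factors = 1426.8
Overall factor = 2.00 M / (0.0467 mM) = 42827
x = 42827 / 1426.8 = 30.0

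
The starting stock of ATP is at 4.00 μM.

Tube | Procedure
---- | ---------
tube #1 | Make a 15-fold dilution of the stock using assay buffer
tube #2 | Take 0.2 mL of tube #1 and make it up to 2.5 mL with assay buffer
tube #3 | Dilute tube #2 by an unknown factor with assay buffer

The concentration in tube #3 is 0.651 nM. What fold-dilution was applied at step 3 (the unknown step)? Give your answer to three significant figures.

Step 1: 15-fold → factor 15
Step 2: 0.2 mL brought to 2.5 mL → factor 2.5/0.2 = 12.5
Step 3: unknown factor x
Product of known-step factors = 187.5
Overall factor = 4.00 μM / (0.651 nM) = 6144.4
x = 6144.4 / 187.5 = 32.8

32.8-fold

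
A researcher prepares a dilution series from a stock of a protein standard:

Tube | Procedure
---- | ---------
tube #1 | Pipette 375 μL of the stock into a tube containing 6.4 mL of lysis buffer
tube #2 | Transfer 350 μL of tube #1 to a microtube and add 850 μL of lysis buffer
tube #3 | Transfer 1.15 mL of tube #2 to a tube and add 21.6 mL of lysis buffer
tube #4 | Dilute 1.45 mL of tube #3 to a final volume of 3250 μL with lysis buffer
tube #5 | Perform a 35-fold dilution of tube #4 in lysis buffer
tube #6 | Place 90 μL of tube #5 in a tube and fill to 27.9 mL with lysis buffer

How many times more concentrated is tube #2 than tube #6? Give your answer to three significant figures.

Step 1: 375 μL + 6.4 mL = 6775 μL total → factor 6775/375 = 18.067
Step 2: 350 μL + 850 μL = 1200 μL total → factor 1200/350 = 3.4286
Step 3: 1.15 mL + 21.6 mL = 22.75 mL total → factor 22.75/1.15 = 19.783
Step 4: 1.45 mL brought to 3250 μL → factor 3.25/1.45 = 2.2414
Step 5: 35-fold → factor 35
Step 6: 90 μL brought to 27.9 mL → factor 27900/90 = 310
Dilution factor to tube #2 = 61.943; to tube #6 = 2.98 × 10^7
[tube #2]/[tube #6] = (factor to tube #6)/(factor to tube #2) = 2.98 × 10^7/61.943 = 4.81 × 10^5

4.81 × 10^5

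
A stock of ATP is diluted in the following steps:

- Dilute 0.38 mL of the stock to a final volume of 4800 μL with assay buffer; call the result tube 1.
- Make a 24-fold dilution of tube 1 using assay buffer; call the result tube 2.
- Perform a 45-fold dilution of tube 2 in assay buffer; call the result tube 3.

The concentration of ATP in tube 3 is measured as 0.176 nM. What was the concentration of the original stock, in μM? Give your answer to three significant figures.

2.40 μM

Step 1: 0.38 mL brought to 4800 μL → factor 4.8/0.38 = 12.632
Step 2: 24-fold → factor 24
Step 3: 45-fold → factor 45
Overall dilution factor = 12.632 × 24 × 45 = 13642
Stock = 0.176 nM × 13642 = 2401 nM = 2.40 μM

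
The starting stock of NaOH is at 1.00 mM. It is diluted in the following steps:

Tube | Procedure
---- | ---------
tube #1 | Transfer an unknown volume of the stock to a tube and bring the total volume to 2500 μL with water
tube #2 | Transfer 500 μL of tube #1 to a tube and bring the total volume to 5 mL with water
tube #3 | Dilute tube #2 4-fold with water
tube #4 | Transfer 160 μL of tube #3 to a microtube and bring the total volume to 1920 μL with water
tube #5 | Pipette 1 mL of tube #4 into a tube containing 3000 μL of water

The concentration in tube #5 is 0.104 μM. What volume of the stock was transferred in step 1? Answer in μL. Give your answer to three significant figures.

499 μL

Step 1: v brought to 2500 μL → factor = 2500 μL/v
Step 2: 500 μL brought to 5 mL → factor 5000/500 = 10
Step 3: 4-fold → factor 4
Step 4: 160 μL brought to 1920 μL → factor 1920/160 = 12
Step 5: 1 mL + 3000 μL = 4 mL total → factor 4/1 = 4
Product of known-step factors = 1920
Overall factor = 1.00 mM / (0.104 μM) = 9615.4
Step-1 factor = 9615.4 / 1920 = 5.008
v = 2500 μL / 5.008 = 499 μL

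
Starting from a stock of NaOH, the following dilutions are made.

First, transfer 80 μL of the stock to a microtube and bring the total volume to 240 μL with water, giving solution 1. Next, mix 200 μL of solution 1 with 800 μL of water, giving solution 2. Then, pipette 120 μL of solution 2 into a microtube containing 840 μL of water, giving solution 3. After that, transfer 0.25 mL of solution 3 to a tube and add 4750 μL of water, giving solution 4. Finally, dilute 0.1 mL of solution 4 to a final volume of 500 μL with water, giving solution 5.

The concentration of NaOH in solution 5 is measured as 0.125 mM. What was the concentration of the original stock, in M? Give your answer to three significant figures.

Step 1: 80 μL brought to 240 μL → factor 240/80 = 3
Step 2: 200 μL + 800 μL = 1000 μL total → factor 1000/200 = 5
Step 3: 120 μL + 840 μL = 960 μL total → factor 960/120 = 8
Step 4: 0.25 mL + 4750 μL = 5 mL total → factor 5/0.25 = 20
Step 5: 0.1 mL brought to 500 μL → factor 0.5/0.1 = 5
Overall dilution factor = 3 × 5 × 8 × 20 × 5 = 12000
Stock = 0.125 mM × 12000 = 1500 mM = 1.50 M

1.50 M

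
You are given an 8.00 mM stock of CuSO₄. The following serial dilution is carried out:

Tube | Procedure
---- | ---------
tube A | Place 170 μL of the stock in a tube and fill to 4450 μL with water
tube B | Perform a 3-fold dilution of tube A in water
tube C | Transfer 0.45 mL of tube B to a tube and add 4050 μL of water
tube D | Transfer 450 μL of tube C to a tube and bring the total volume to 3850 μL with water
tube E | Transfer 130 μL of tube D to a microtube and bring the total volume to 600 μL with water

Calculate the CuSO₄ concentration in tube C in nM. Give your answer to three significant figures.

1.02 × 10^4 nM

Step 1: 170 μL brought to 4450 μL → factor 4450/170 = 26.176
Step 2: 3-fold → factor 3
Step 3: 0.45 mL + 4050 μL = 4.5 mL total → factor 4.5/0.45 = 10
Dilution factor through tube C = 26.176 × 3 × 10 = 785.29
[tube C] = 8.00 mM / 785.29 = 0.01019 mM = 1.02 × 10^4 nM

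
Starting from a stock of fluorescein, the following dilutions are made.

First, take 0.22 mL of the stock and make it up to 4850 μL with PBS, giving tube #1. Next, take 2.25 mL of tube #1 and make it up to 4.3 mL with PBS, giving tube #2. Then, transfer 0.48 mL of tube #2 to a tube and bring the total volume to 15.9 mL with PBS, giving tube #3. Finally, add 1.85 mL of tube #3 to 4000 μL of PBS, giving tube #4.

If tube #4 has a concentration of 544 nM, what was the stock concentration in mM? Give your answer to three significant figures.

Step 1: 0.22 mL brought to 4850 μL → factor 4.85/0.22 = 22.045
Step 2: 2.25 mL brought to 4.3 mL → factor 4.3/2.25 = 1.9111
Step 3: 0.48 mL brought to 15.9 mL → factor 15.9/0.48 = 33.125
Step 4: 1.85 mL + 4000 μL = 5.85 mL total → factor 5.85/1.85 = 3.1622
Overall dilution factor = 22.045 × 1.9111 × 33.125 × 3.1622 = 4413.1
Stock = 544 nM × 4413.1 = 2.401 × 10^6 nM = 2.40 mM

2.40 mM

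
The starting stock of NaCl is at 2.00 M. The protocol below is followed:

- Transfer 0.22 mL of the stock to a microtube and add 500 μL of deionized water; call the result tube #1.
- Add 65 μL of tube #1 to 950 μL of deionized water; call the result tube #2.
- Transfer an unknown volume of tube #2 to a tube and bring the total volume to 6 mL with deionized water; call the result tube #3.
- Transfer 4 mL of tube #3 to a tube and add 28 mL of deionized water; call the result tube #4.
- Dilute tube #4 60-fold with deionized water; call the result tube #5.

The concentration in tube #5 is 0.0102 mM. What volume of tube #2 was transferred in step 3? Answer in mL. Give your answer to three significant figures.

Step 1: 0.22 mL + 500 μL = 0.72 mL total → factor 0.72/0.22 = 3.2727
Step 2: 65 μL + 950 μL = 1015 μL total → factor 1015/65 = 15.615
Step 3: v brought to 6 mL → factor = 6 mL/v
Step 4: 4 mL + 28 mL = 32 mL total → factor 32/4 = 8
Step 5: 60-fold → factor 60
Product of known-step factors = 24530
Overall factor = 2.00 M / (0.0102 mM) = 1.9608 × 10^5
Step-3 factor = 1.9608 × 10^5 / 24530 = 7.9933
v = 6 mL / 7.9933 = 0.751 mL

0.751 mL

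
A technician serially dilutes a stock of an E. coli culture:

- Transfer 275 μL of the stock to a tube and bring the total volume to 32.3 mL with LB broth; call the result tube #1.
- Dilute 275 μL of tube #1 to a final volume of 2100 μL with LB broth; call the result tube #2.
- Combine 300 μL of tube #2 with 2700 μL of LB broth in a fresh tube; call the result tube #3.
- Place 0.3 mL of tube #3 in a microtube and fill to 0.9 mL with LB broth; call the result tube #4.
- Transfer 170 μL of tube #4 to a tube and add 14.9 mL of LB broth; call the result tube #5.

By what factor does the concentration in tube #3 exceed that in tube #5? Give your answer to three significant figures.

266

Step 1: 275 μL brought to 32.3 mL → factor 32300/275 = 117.45
Step 2: 275 μL brought to 2100 μL → factor 2100/275 = 7.6364
Step 3: 300 μL + 2700 μL = 3000 μL total → factor 3000/300 = 10
Step 4: 0.3 mL brought to 0.9 mL → factor 0.9/0.3 = 3
Step 5: 170 μL + 14.9 mL = 15070 μL total → factor 15070/170 = 88.647
Dilution factor to tube #3 = 8969.3; to tube #5 = 2.3853 × 10^6
[tube #3]/[tube #5] = (factor to tube #5)/(factor to tube #3) = 2.3853 × 10^6/8969.3 = 266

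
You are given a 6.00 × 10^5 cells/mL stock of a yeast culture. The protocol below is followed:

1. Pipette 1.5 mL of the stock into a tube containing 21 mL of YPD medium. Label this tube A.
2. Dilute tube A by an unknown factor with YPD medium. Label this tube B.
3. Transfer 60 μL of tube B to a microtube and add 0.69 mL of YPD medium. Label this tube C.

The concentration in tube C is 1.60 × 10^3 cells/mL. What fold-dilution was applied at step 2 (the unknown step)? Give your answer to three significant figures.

Step 1: 1.5 mL + 21 mL = 22.5 mL total → factor 22.5/1.5 = 15
Step 2: unknown factor x
Step 3: 60 μL + 0.69 mL = 750 μL total → factor 750/60 = 12.5
Product of known-step factors = 187.5
Overall factor = 6.00 × 10^5 cells/mL / (1.60 × 10^3 cells/mL) = 375
x = 375 / 187.5 = 2.00

2.00-fold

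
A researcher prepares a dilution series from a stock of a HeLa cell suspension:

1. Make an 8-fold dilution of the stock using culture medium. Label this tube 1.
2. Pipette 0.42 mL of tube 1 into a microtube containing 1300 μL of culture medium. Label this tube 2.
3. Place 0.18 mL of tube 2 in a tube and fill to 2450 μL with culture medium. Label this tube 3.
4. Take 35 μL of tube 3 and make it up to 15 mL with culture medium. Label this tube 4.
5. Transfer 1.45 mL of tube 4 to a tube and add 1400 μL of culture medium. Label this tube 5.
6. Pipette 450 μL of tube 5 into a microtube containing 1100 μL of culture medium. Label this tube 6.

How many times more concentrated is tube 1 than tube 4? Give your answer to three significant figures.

2.39 × 10^4

Step 1: 8-fold → factor 8
Step 2: 0.42 mL + 1300 μL = 1.72 mL total → factor 1.72/0.42 = 4.0952
Step 3: 0.18 mL brought to 2450 μL → factor 2.45/0.18 = 13.611
Step 4: 35 μL brought to 15 mL → factor 15000/35 = 428.57
Dilution factor to tube 1 = 8; to tube 4 = 1.9111 × 10^5
[tube 1]/[tube 4] = (factor to tube 4)/(factor to tube 1) = 1.9111 × 10^5/8 = 2.39 × 10^4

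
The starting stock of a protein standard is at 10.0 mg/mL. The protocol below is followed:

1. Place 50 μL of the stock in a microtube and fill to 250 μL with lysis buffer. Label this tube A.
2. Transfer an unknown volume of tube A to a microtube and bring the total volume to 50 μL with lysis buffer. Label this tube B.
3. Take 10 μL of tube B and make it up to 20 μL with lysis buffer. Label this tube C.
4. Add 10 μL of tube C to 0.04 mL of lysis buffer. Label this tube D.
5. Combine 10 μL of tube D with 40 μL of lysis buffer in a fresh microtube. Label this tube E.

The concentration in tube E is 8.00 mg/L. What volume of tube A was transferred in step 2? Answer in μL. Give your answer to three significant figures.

10.0 μL

Step 1: 50 μL brought to 250 μL → factor 250/50 = 5
Step 2: v brought to 50 μL → factor = 50 μL/v
Step 3: 10 μL brought to 20 μL → factor 20/10 = 2
Step 4: 10 μL + 0.04 mL = 50 μL total → factor 50/10 = 5
Step 5: 10 μL + 40 μL = 50 μL total → factor 50/10 = 5
Product of known-step factors = 250
Overall factor = 10.0 mg/mL / (8.00 mg/L) = 1250
Step-2 factor = 1250 / 250 = 5
v = 50 μL / 5 = 10.0 μL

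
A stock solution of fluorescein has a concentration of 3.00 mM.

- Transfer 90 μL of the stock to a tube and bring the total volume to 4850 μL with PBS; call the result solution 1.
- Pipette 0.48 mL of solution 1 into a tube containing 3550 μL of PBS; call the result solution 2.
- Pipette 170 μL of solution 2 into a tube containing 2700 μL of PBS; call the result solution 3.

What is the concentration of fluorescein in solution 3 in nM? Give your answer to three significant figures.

Step 1: 90 μL brought to 4850 μL → factor 4850/90 = 53.889
Step 2: 0.48 mL + 3550 μL = 4.03 mL total → factor 4.03/0.48 = 8.3958
Step 3: 170 μL + 2700 μL = 2870 μL total → factor 2870/170 = 16.882
Dilution factor through solution 3 = 53.889 × 8.3958 × 16.882 = 7638.3
[solution 3] = 3.00 mM / 7638.3 = 0.0003928 mM = 393 nM

393 nM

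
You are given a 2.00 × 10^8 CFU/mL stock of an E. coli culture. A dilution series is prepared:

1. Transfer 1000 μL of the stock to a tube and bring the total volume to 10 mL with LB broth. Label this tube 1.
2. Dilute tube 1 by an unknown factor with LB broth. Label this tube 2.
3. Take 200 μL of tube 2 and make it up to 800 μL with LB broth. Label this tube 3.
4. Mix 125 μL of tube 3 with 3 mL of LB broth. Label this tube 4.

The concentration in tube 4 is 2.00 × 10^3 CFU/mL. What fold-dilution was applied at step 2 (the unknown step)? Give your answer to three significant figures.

Step 1: 1000 μL brought to 10 mL → factor 10000/1000 = 10
Step 2: unknown factor x
Step 3: 200 μL brought to 800 μL → factor 800/200 = 4
Step 4: 125 μL + 3 mL = 3125 μL total → factor 3125/125 = 25
Product of known-step factors = 1000
Overall factor = 2.00 × 10^8 CFU/mL / (2.00 × 10^3 CFU/mL) = 1 × 10^5
x = 1 × 10^5 / 1000 = 100

100-fold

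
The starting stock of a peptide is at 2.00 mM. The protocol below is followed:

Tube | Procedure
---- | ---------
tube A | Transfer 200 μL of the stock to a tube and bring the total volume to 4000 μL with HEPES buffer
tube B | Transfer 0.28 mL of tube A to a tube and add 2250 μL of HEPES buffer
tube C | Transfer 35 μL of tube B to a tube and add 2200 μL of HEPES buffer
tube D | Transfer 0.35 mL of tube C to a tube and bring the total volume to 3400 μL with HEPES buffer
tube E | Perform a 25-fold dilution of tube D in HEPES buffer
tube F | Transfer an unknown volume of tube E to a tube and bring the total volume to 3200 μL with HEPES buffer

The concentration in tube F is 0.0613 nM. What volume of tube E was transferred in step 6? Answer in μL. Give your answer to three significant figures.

275 μL

Step 1: 200 μL brought to 4000 μL → factor 4000/200 = 20
Step 2: 0.28 mL + 2250 μL = 2.53 mL total → factor 2.53/0.28 = 9.0357
Step 3: 35 μL + 2200 μL = 2235 μL total → factor 2235/35 = 63.857
Step 4: 0.35 mL brought to 3400 μL → factor 3.4/0.35 = 9.7143
Step 5: 25-fold → factor 25
Step 6: v brought to 3200 μL → factor = 3200 μL/v
Product of known-step factors = 2.8025 × 10^6
Overall factor = 2.00 mM / (0.0613 nM) = 3.2626 × 10^7
Step-6 factor = 3.2626 × 10^7 / 2.8025 × 10^6 = 11.642
v = 3200 μL / 11.642 = 275 μL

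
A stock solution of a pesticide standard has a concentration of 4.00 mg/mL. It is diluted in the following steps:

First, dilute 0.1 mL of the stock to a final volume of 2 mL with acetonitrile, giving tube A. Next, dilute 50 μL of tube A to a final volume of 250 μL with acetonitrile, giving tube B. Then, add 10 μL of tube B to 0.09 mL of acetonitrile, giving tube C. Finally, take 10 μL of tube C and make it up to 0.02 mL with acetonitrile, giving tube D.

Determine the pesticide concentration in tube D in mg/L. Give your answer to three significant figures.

Step 1: 0.1 mL brought to 2 mL → factor 2/0.1 = 20
Step 2: 50 μL brought to 250 μL → factor 250/50 = 5
Step 3: 10 μL + 0.09 mL = 100 μL total → factor 100/10 = 10
Step 4: 10 μL brought to 0.02 mL → factor 20/10 = 2
Overall dilution factor = 20 × 5 × 10 × 2 = 2000
Final = 4.00 mg/mL / 2000 = 0.002000 mg/mL = 2.00 mg/L

2.00 mg/L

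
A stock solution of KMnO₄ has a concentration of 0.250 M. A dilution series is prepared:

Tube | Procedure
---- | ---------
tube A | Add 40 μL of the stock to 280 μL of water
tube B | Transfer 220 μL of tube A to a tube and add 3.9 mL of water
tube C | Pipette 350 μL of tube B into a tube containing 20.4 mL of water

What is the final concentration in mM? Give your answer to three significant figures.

Step 1: 40 μL + 280 μL = 320 μL total → factor 320/40 = 8
Step 2: 220 μL + 3.9 mL = 4120 μL total → factor 4120/220 = 18.727
Step 3: 350 μL + 20.4 mL = 20750 μL total → factor 20750/350 = 59.286
Overall dilution factor = 8 × 18.727 × 59.286 = 8882.1
Final = 0.250 M / 8882.1 = 2.815 × 10^-5 M = 0.0281 mM

0.0281 mM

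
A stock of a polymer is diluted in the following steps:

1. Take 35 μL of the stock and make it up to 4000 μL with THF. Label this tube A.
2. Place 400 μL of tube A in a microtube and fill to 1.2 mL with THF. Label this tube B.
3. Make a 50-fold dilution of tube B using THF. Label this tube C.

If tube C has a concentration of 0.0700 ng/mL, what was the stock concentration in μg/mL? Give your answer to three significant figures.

1.20 μg/mL

Step 1: 35 μL brought to 4000 μL → factor 4000/35 = 114.29
Step 2: 400 μL brought to 1.2 mL → factor 1200/400 = 3
Step 3: 50-fold → factor 50
Overall dilution factor = 114.29 × 3 × 50 = 17143
Stock = 0.0700 ng/mL × 17143 = 1200 ng/mL = 1.20 μg/mL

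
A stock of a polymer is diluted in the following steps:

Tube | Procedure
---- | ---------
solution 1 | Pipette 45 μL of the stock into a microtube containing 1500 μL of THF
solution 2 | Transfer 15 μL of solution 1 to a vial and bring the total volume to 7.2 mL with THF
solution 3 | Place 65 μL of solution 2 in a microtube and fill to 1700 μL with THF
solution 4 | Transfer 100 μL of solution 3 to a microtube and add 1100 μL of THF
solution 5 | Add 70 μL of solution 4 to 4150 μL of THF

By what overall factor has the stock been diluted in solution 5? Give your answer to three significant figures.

Step 1: 45 μL + 1500 μL = 1545 μL total → factor 1545/45 = 34.333
Step 2: 15 μL brought to 7.2 mL → factor 7200/15 = 480
Step 3: 65 μL brought to 1700 μL → factor 1700/65 = 26.154
Step 4: 100 μL + 1100 μL = 1200 μL total → factor 1200/100 = 12
Step 5: 70 μL + 4150 μL = 4220 μL total → factor 4220/70 = 60.286
Overall dilution factor = 34.333 × 480 × 26.154 × 12 × 60.286 = 3.1181 × 10^8

3.12 × 10^8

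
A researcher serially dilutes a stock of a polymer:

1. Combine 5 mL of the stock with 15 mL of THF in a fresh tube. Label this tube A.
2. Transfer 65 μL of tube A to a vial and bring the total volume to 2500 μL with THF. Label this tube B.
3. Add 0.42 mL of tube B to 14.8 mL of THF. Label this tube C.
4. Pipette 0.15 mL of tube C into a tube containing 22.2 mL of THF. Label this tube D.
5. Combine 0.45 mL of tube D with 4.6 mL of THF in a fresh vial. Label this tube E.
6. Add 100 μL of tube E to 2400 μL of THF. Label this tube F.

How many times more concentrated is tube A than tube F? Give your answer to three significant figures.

5.83 × 10^7

Step 1: 5 mL + 15 mL = 20 mL total → factor 20/5 = 4
Step 2: 65 μL brought to 2500 μL → factor 2500/65 = 38.462
Step 3: 0.42 mL + 14.8 mL = 15.22 mL total → factor 15.22/0.42 = 36.238
Step 4: 0.15 mL + 22.2 mL = 22.35 mL total → factor 22.35/0.15 = 149
Step 5: 0.45 mL + 4.6 mL = 5.05 mL total → factor 5.05/0.45 = 11.222
Step 6: 100 μL + 2400 μL = 2500 μL total → factor 2500/100 = 25
Dilution factor to tube A = 4; to tube F = 2.3305 × 10^8
[tube A]/[tube F] = (factor to tube F)/(factor to tube A) = 2.3305 × 10^8/4 = 5.83 × 10^7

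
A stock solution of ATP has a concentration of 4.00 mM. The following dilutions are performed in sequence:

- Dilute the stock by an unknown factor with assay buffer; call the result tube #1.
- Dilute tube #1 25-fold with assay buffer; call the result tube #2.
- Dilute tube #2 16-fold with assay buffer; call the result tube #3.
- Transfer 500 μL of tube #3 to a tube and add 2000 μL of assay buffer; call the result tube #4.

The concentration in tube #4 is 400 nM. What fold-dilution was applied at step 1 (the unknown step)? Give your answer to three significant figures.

5.00-fold

Step 1: unknown factor x
Step 2: 25-fold → factor 25
Step 3: 16-fold → factor 16
Step 4: 500 μL + 2000 μL = 2500 μL total → factor 2500/500 = 5
Product of known-step factors = 2000
Overall factor = 4.00 mM / (400 nM) = 10000
x = 10000 / 2000 = 5.00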